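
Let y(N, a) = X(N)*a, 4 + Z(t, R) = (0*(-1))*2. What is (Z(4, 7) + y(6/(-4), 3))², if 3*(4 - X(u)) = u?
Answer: 361/4 ≈ 90.250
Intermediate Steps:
X(u) = 4 - u/3
Z(t, R) = -4 (Z(t, R) = -4 + (0*(-1))*2 = -4 + 0*2 = -4 + 0 = -4)
y(N, a) = a*(4 - N/3) (y(N, a) = (4 - N/3)*a = a*(4 - N/3))
(Z(4, 7) + y(6/(-4), 3))² = (-4 + (⅓)*3*(12 - 6/(-4)))² = (-4 + (⅓)*3*(12 - 6*(-1)/4))² = (-4 + (⅓)*3*(12 - 1*(-3/2)))² = (-4 + (⅓)*3*(12 + 3/2))² = (-4 + (⅓)*3*(27/2))² = (-4 + 27/2)² = (19/2)² = 361/4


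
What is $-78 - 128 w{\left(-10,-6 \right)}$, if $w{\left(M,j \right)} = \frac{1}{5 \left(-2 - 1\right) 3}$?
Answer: $- \frac{3382}{45} \approx -75.156$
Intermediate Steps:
$w{\left(M,j \right)} = - \frac{1}{45}$ ($w{\left(M,j \right)} = \frac{1}{5 \left(-2 - 1\right) 3} = \frac{1}{5 \left(-3\right) 3} = \frac{1}{\left(-15\right) 3} = \frac{1}{-45} = - \frac{1}{45}$)
$-78 - 128 w{\left(-10,-6 \right)} = -78 - - \frac{128}{45} = -78 + \frac{128}{45} = - \frac{3382}{45}$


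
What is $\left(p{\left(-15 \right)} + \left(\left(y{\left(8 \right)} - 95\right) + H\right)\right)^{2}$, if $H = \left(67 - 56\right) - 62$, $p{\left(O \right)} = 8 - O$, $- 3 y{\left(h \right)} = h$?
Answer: $\frac{142129}{9} \approx 15792.0$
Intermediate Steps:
$y{\left(h \right)} = - \frac{h}{3}$
$H = -51$ ($H = 11 - 62 = -51$)
$\left(p{\left(-15 \right)} + \left(\left(y{\left(8 \right)} - 95\right) + H\right)\right)^{2} = \left(\left(8 - -15\right) - \frac{446}{3}\right)^{2} = \left(\left(8 + 15\right) - \frac{446}{3}\right)^{2} = \left(23 - \frac{446}{3}\right)^{2} = \left(- \frac{377}{3}\right)^{2} = \frac{142129}{9}$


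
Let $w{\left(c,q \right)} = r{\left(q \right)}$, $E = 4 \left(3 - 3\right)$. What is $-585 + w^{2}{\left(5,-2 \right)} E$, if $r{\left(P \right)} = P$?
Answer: $-585$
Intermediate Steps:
$E = 0$ ($E = 4 \cdot 0 = 0$)
$w{\left(c,q \right)} = q$
$-585 + w^{2}{\left(5,-2 \right)} E = -585 + \left(-2\right)^{2} \cdot 0 = -585 + 4 \cdot 0 = -585 + 0 = -585$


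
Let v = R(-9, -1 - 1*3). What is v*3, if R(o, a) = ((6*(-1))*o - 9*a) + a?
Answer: 258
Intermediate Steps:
R(o, a) = -8*a - 6*o (R(o, a) = (-6*o - 9*a) + a = (-9*a - 6*o) + a = -8*a - 6*o)
v = 86 (v = -8*(-1 - 1*3) - 6*(-9) = -8*(-1 - 3) + 54 = -8*(-4) + 54 = 32 + 54 = 86)
v*3 = 86*3 = 258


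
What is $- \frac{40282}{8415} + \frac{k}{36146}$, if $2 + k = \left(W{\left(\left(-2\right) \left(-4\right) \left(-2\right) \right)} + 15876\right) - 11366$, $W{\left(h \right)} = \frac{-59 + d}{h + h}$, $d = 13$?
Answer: $- \frac{2062670917}{442427040} \approx -4.6622$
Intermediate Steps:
$W{\left(h \right)} = - \frac{23}{h}$ ($W{\left(h \right)} = \frac{-59 + 13}{h + h} = - \frac{46}{2 h} = - 46 \frac{1}{2 h} = - \frac{23}{h}$)
$k = \frac{72151}{16}$ ($k = -2 - \left(-4510 - \frac{23}{16}\right) = -2 + \left(\left(\left(-23\right) \left(- \frac{1}{16}\right) + 15876\right) - 11366\right) = -2 + \left(\left(\frac{23}{16} + 15876\right) - 11366\right) = -2 + \left(\frac{254039}{16} - 11366\right) = -2 + \frac{72183}{16} = \frac{72151}{16} \approx 4509.4$)
$- \frac{40282}{8415} + \frac{k}{36146} = - \frac{40282}{8415} + \frac{72151}{16 \cdot 36146} = \left(-40282\right) \frac{1}{8415} + \frac{72151}{16} \cdot \frac{1}{36146} = - \frac{3662}{765} + \frac{72151}{578336} = - \frac{2062670917}{442427040}$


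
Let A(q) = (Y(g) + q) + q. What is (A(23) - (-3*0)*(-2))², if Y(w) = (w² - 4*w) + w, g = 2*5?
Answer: 13456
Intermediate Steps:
g = 10
Y(w) = w² - 3*w
A(q) = 70 + 2*q (A(q) = (10*(-3 + 10) + q) + q = (10*7 + q) + q = (70 + q) + q = 70 + 2*q)
(A(23) - (-3*0)*(-2))² = ((70 + 2*23) - (-3*0)*(-2))² = ((70 + 46) - 0*(-2))² = (116 - 1*0)² = (116 + 0)² = 116² = 13456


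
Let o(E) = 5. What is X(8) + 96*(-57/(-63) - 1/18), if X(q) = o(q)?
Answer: 1817/21 ≈ 86.524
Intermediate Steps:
X(q) = 5
X(8) + 96*(-57/(-63) - 1/18) = 5 + 96*(-57/(-63) - 1/18) = 5 + 96*(-57*(-1/63) - 1*1/18) = 5 + 96*(19/21 - 1/18) = 5 + 96*(107/126) = 5 + 1712/21 = 1817/21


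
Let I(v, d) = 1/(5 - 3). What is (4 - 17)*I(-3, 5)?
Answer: -13/2 ≈ -6.5000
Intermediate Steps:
I(v, d) = 1/2
(4 - 17)*I(-3, 5) = (4 - 17)*(1/2) = -13*1/2 = -13/2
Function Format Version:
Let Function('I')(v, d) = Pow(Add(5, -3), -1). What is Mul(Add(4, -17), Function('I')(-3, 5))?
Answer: Rational(-13, 2) ≈ -6.5000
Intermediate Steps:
Function('I')(v, d) = Rational(1, 2) (Function('I')(v, d) = Pow(2, -1) = Rational(1, 2))
Mul(Add(4, -17), Function('I')(-3, 5)) = Mul(Add(4, -17), Rational(1, 2)) = Mul(-13, Rational(1, 2)) = Rational(-13, 2)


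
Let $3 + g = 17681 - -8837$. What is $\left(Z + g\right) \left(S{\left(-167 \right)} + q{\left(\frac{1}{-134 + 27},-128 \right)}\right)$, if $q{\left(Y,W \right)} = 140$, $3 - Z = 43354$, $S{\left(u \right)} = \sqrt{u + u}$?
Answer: $-2357040 - 16836 i \sqrt{334} \approx -2.357 \cdot 10^{6} - 3.0769 \cdot 10^{5} i$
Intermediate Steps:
$S{\left(u \right)} = \sqrt{2} \sqrt{u}$ ($S{\left(u \right)} = \sqrt{2 u} = \sqrt{2} \sqrt{u}$)
$Z = -43351$ ($Z = 3 - 43354 = -43351$)
$g = 26515$ ($g = -3 + \left(17681 - -8837\right) = -3 + \left(17681 + 8837\right) = -3 + 26518 = 26515$)
$\left(Z + g\right) \left(S{\left(-167 \right)} + q{\left(\frac{1}{-134 + 27},-128 \right)}\right) = \left(-43351 + 26515\right) \left(\sqrt{2} \sqrt{-167} + 140\right) = - 16836 \left(\sqrt{2} i \sqrt{167} + 140\right) = - 16836 \left(i \sqrt{334} + 140\right) = - 16836 \left(140 + i \sqrt{334}\right) = -2357040 - 16836 i \sqrt{334}$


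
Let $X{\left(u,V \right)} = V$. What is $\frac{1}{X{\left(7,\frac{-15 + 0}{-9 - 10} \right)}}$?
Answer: $\frac{19}{15} \approx 1.2667$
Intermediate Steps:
$\frac{1}{X{\left(7,\frac{-15 + 0}{-9 - 10} \right)}} = \frac{1}{\left(-15 + 0\right) \frac{1}{-9 - 10}} = \frac{1}{\left(-15\right) \frac{1}{-19}} = \frac{1}{\left(-15\right) \left(- \frac{1}{19}\right)} = \frac{1}{\frac{15}{19}} = \frac{19}{15}$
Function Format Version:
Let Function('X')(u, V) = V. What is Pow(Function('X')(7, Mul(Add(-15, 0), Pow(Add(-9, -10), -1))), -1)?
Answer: Rational(19, 15) ≈ 1.2667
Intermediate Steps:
Pow(Function('X')(7, Mul(Add(-15, 0), Pow(Add(-9, -10), -1))), -1) = Pow(Mul(Add(-15, 0), Pow(Add(-9, -10), -1)), -1) = Pow(Mul(-15, Pow(-19, -1)), -1) = Pow(Mul(-15, Rational(-1, 19)), -1) = Pow(Rational(15, 19), -1) = Rational(19, 15)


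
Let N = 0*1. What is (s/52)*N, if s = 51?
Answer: 0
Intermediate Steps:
N = 0
(s/52)*N = (51/52)*0 = 0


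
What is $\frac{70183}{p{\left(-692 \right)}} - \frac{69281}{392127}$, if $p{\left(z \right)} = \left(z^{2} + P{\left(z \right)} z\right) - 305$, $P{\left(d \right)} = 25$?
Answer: $- \frac{1478611846}{60290702631} \approx -0.024525$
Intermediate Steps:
$p{\left(z \right)} = -305 + z^{2} + 25 z$ ($p{\left(z \right)} = \left(z^{2} + 25 z\right) - 305 = -305 + z^{2} + 25 z$)
$\frac{70183}{p{\left(-692 \right)}} - \frac{69281}{392127} = \frac{70183}{-305 + \left(-692\right)^{2} + 25 \left(-692\right)} - \frac{69281}{392127} = \frac{70183}{-305 + 478864 - 17300} - \frac{69281}{392127} = \frac{70183}{461259} - \frac{69281}{392127} = - \frac{1478611846}{60290702631}$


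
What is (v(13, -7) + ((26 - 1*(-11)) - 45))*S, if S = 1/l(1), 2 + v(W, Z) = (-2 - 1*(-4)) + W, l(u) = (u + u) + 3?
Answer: 1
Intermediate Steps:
l(u) = 3 + 2*u (l(u) = 2*u + 3 = 3 + 2*u)
v(W, Z) = W (v(W, Z) = -2 + ((-2 - 1*(-4)) + W) = -2 + ((-2 + 4) + W) = -2 + (2 + W) = W)
S = ⅕ (S = 1/(3 + 2*1) = 1/(3 + 2) = 1/5 = ⅕ ≈ 0.20000)
(v(13, -7) + ((26 - 1*(-11)) - 45))*S = (13 + ((26 - 1*(-11)) - 45))*(⅕) = (13 + ((26 + 11) - 45))*(⅕) = (13 + (37 - 45))*(⅕) = (13 - 8)*(⅕) = 5*(⅕) = 1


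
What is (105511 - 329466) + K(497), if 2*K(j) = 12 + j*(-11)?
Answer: -453365/2 ≈ -2.2668e+5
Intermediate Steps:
K(j) = 6 - 11*j/2 (K(j) = (12 + j*(-11))/2 = (12 - 11*j)/2 = 6 - 11*j/2)
(105511 - 329466) + K(497) = (105511 - 329466) + (6 - 11/2*497) = -223955 + (6 - 5467/2) = -223955 - 5455/2 = -453365/2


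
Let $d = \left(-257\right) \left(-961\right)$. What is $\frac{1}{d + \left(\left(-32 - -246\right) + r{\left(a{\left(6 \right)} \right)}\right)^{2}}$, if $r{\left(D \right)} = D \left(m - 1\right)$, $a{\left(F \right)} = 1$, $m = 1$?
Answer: $\frac{1}{292773} \approx 3.4156 \cdot 10^{-6}$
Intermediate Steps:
$r{\left(D \right)} = 0$ ($r{\left(D \right)} = D \left(1 - 1\right) = D 0 = 0$)
$d = 246977$
$\frac{1}{d + \left(\left(-32 - -246\right) + r{\left(a{\left(6 \right)} \right)}\right)^{2}} = \frac{1}{246977 + \left(\left(-32 - -246\right) + 0\right)^{2}} = \frac{1}{246977 + \left(\left(-32 + 246\right) + 0\right)^{2}} = \frac{1}{246977 + \left(214 + 0\right)^{2}} = \frac{1}{246977 + 214^{2}} = \frac{1}{246977 + 45796} = \frac{1}{292773}$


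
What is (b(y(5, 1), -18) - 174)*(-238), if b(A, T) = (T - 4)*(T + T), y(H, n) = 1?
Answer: -147084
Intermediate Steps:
b(A, T) = 2*T*(-4 + T) (b(A, T) = (-4 + T)*(2*T) = 2*T*(-4 + T))
(b(y(5, 1), -18) - 174)*(-238) = (2*(-18)*(-4 - 18) - 174)*(-238) = (2*(-18)*(-22) - 174)*(-238) = (792 - 174)*(-238) = 618*(-238) = -147084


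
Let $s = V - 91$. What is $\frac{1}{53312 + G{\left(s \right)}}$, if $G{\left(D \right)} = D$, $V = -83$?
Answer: $\frac{1}{53138} \approx 1.8819 \cdot 10^{-5}$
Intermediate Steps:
$s = -174$ ($s = -83 - 91 = -174$)
$\frac{1}{53312 + G{\left(s \right)}} = \frac{1}{53312 - 174} = \frac{1}{53138}$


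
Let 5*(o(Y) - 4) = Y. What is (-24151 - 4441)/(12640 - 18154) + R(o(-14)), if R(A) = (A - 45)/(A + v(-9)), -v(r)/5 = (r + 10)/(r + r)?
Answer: -8966726/366681 ≈ -24.454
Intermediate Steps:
v(r) = -5*(10 + r)/(2*r) (v(r) = -5*(r + 10)/(r + r) = -5*(10 + r)/(2*r))
o(Y) = 4 + Y/5
R(A) = (-45 + A)/(5/18 + A) (R(A) = (A - 45)/(A + (-5/2 - 25/(-9))) = (-45 + A)/(A + (-5/2 - 25*(-⅑))) = (-45 + A)/(A + (-5/2 + 25/9)) = (-45 + A)/(A + 5/18) = (-45 + A)/(5/18 + A))
(-24151 - 4441)/(12640 - 18154) + R(o(-14)) = (-24151 - 4441)/(12640 - 18154) + 18*(-45 + (4 + (⅕)*(-14)))/(5 + 18*(4 + (⅕)*(-14))) = -28592/(-5514) + 18*(-45 + (4 - 14/5))/(5 + 18*(4 - 14/5)) = -28592*(-1/5514) + 18*(-45 + 6/5)/(5 + 18*(6/5)) = 14296/2757 + 18*(-219/5)/(5 + 108/5) = 14296/2757 + 18*(-219/5)/(133/5) = 14296/2757 + 18*(5/133)*(-219/5) = 14296/2757 - 3942/133 = -8966726/366681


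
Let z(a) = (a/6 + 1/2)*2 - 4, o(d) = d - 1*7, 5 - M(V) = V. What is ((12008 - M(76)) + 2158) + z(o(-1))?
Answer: 42694/3 ≈ 14231.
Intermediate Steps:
M(V) = 5 - V
o(d) = -7 + d (o(d) = d - 7 = -7 + d)
z(a) = -3 + a/3 (z(a) = (a*(1/6) + 1*(1/2))*2 - 4 = (a/6 + 1/2)*2 - 4 = (1/2 + a/6)*2 - 4 = (1 + a/3) - 4 = -3 + a/3)
((12008 - M(76)) + 2158) + z(o(-1)) = ((12008 - (5 - 1*76)) + 2158) + (-3 + (-7 - 1)/3) = ((12008 - (5 - 76)) + 2158) + (-3 + (1/3)*(-8)) = ((12008 - 1*(-71)) + 2158) + (-3 - 8/3) = ((12008 + 71) + 2158) - 17/3 = (12079 + 2158) - 17/3 = 14237 - 17/3 = 42694/3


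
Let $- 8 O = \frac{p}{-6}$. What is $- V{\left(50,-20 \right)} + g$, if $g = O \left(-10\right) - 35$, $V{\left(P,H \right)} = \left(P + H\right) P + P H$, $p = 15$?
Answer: $- \frac{4305}{8} \approx -538.13$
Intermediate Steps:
$O = \frac{5}{16}$ ($O = - \frac{15 \frac{1}{-6}}{8} = - \frac{15 \left(- \frac{1}{6}\right)}{8} = \left(- \frac{1}{8}\right) \left(- \frac{5}{2}\right) = \frac{5}{16} \approx 0.3125$)
$V{\left(P,H \right)} = H P + P \left(H + P\right)$ ($V{\left(P,H \right)} = \left(H + P\right) P + H P = P \left(H + P\right) + H P = H P + P \left(H + P\right)$)
$g = - \frac{305}{8}$ ($g = \frac{5}{16} \left(-10\right) - 35 = - \frac{25}{8} - 35 = - \frac{305}{8} \approx -38.125$)
$- V{\left(50,-20 \right)} + g = - 50 \left(50 + 2 \left(-20\right)\right) - \frac{305}{8} = - 50 \left(50 - 40\right) - \frac{305}{8} = - 50 \cdot 10 - \frac{305}{8} = \left(-1\right) 500 - \frac{305}{8} = -500 - \frac{305}{8} = - \frac{4305}{8}$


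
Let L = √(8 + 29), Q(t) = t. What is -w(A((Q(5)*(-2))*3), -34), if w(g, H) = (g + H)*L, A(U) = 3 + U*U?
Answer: -869*√37 ≈ -5285.9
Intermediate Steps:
L = √37 ≈ 6.0828
A(U) = 3 + U²
w(g, H) = √37*(H + g) (w(g, H) = (g + H)*√37 = (H + g)*√37 = √37*(H + g))
-w(A((Q(5)*(-2))*3), -34) = -√37*(-34 + (3 + ((5*(-2))*3)²)) = -√37*(-34 + (3 + (-10*3)²)) = -√37*(-34 + (3 + (-30)²)) = -√37*(-34 + (3 + 900)) = -√37*(-34 + 903) = -√37*869 = -869*√37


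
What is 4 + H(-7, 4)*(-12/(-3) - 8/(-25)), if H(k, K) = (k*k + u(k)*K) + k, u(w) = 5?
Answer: 6796/25 ≈ 271.84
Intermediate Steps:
H(k, K) = k + k**2 + 5*K (H(k, K) = (k*k + 5*K) + k = (k**2 + 5*K) + k = k + k**2 + 5*K)
4 + H(-7, 4)*(-12/(-3) - 8/(-25)) = 4 + (-7 + (-7)**2 + 5*4)*(-12/(-3) - 8/(-25)) = 4 + (-7 + 49 + 20)*(-12*(-1/3) - 8*(-1/25)) = 4 + 62*(4 + 8/25) = 4 + 62*(108/25) = 4 + 6696/25 = 6796/25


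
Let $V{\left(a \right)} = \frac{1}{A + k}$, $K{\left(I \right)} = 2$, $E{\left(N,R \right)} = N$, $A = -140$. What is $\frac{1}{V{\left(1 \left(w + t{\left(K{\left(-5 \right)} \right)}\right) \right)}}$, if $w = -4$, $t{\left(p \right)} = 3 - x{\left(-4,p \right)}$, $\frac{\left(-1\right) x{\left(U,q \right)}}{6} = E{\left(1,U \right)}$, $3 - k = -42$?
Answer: $-95$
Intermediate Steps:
$k = 45$ ($k = 3 - -42 = 3 + 42 = 45$)
$x{\left(U,q \right)} = -6$ ($x{\left(U,q \right)} = \left(-6\right) 1 = -6$)
$t{\left(p \right)} = 9$ ($t{\left(p \right)} = 3 - -6 = 3 + 6 = 9$)
$V{\left(a \right)} = - \frac{1}{95}$ ($V{\left(a \right)} = \frac{1}{-140 + 45} = \frac{1}{-95} = - \frac{1}{95}$)
$\frac{1}{V{\left(1 \left(w + t{\left(K{\left(-5 \right)} \right)}\right) \right)}} = \frac{1}{- \frac{1}{95}} = -95$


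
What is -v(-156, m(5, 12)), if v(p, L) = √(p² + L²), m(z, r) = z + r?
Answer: -5*√985 ≈ -156.92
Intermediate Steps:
m(z, r) = r + z
v(p, L) = √(L² + p²)
-v(-156, m(5, 12)) = -√((12 + 5)² + (-156)²) = -√(17² + 24336) = -√(289 + 24336) = -√24625 = -5*√985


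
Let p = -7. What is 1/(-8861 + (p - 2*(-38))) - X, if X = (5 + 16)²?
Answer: -3877273/8792 ≈ -441.00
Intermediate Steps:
X = 441 (X = 21² = 441)
1/(-8861 + (p - 2*(-38))) - X = 1/(-8861 + (-7 - 2*(-38))) - 1*441 = 1/(-8861 + (-7 + 76)) - 441 = 1/(-8861 + 69) - 441 = 1/(-8792) - 441 = -1/8792 - 441 = -3877273/8792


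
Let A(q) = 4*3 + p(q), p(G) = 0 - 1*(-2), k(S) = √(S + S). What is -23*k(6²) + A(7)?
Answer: 14 - 138*√2 ≈ -181.16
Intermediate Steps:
k(S) = √2*√S (k(S) = √(2*S) = √2*√S)
p(G) = 2 (p(G) = 0 + 2 = 2)
A(q) = 14 (A(q) = 4*3 + 2 = 12 + 2 = 14)
-23*k(6²) + A(7) = -23*√2*√(6²) + 14 = -23*√2*√36 + 14 = -23*√2*6 + 14 = -138*√2 + 14 = 14 - 138*√2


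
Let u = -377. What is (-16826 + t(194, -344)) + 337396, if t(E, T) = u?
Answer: 320193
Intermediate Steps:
t(E, T) = -377
(-16826 + t(194, -344)) + 337396 = (-16826 - 377) + 337396 = -17203 + 337396 = 320193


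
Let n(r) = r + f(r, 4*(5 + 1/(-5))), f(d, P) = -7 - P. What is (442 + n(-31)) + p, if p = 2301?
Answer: 13429/5 ≈ 2685.8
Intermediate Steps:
n(r) = -131/5 + r (n(r) = r + (-7 - 4*(5 + 1/(-5))) = r + (-7 - 4*(5 - ⅕)) = r + (-7 - 4*24/5) = r + (-7 - 1*96/5) = r + (-7 - 96/5) = r - 131/5 = -131/5 + r)
(442 + n(-31)) + p = (442 + (-131/5 - 31)) + 2301 = (442 - 286/5) + 2301 = 1924/5 + 2301 = 13429/5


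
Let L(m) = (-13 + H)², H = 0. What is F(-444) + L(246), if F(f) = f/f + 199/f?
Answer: 75281/444 ≈ 169.55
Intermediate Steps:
F(f) = 1 + 199/f
L(m) = 169 (L(m) = (-13 + 0)² = (-13)² = 169)
F(-444) + L(246) = (199 - 444)/(-444) + 169 = -1/444*(-245) + 169 = 245/444 + 169 = 75281/444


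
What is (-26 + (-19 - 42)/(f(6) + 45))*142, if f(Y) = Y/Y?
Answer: -89247/23 ≈ -3880.3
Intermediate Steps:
f(Y) = 1
(-26 + (-19 - 42)/(f(6) + 45))*142 = (-26 + (-19 - 42)/(1 + 45))*142 = (-26 - 61/46)*142 = -1257/46*142 = -89247/23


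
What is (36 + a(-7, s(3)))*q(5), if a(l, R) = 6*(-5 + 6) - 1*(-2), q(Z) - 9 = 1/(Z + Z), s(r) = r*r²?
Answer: 2002/5 ≈ 400.40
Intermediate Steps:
s(r) = r³
q(Z) = 9 + 1/(2*Z) (q(Z) = 9 + 1/(Z + Z) = 9 + 1/(2*Z))
a(l, R) = 8 (a(l, R) = 6*1 + 2 = 6 + 2 = 8)
(36 + a(-7, s(3)))*q(5) = (36 + 8)*(9 + (½)/5) = 44*(9 + (½)*(⅕)) = 44*(9 + ⅒) = 44*(91/10) = 2002/5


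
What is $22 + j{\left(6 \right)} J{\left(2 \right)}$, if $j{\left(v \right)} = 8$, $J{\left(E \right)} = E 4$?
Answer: $86$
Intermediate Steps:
$J{\left(E \right)} = 4 E$
$22 + j{\left(6 \right)} J{\left(2 \right)} = 22 + 8 \cdot 4 \cdot 2 = 22 + 8 \cdot 8 = 22 + 64 = 86$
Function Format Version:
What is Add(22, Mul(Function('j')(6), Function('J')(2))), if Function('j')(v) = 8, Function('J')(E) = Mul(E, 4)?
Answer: 86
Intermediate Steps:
Function('J')(E) = Mul(4, E)
Add(22, Mul(Function('j')(6), Function('J')(2))) = Add(22, Mul(8, Mul(4, 2))) = Add(22, Mul(8, 8)) = Add(22, 64) = 86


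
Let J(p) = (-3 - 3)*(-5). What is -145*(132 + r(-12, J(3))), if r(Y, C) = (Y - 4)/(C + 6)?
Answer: -171680/9 ≈ -19076.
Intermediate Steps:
J(p) = 30 (J(p) = -6*(-5) = 30)
r(Y, C) = (-4 + Y)/(6 + C)
-145*(132 + r(-12, J(3))) = -145*(132 + (-4 - 12)/(6 + 30)) = -145*(132 - 16/36) = -145*(132 + (1/36)*(-16)) = -145*(132 - 4/9) = -145*1184/9 = -171680/9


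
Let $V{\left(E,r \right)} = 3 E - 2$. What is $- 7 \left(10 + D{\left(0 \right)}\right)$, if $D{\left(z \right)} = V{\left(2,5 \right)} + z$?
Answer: $-98$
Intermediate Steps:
$V{\left(E,r \right)} = -2 + 3 E$
$D{\left(z \right)} = 4 + z$ ($D{\left(z \right)} = \left(-2 + 3 \cdot 2\right) + z = \left(-2 + 6\right) + z = 4 + z$)
$- 7 \left(10 + D{\left(0 \right)}\right) = - 7 \left(10 + \left(4 + 0\right)\right) = - 7 \left(10 + 4\right) = \left(-7\right) 14 = -98$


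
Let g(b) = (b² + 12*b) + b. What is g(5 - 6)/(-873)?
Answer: 4/291 ≈ 0.013746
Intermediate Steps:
g(b) = b² + 13*b
g(5 - 6)/(-873) = ((5 - 6)*(13 + (5 - 6)))/(-873) = -(13 - 1)*(-1/873) = -1*12*(-1/873) = -12*(-1/873) = 4/291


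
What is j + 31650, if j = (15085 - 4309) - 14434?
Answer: 27992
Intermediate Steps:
j = -3658 (j = 10776 - 14434 = -3658)
j + 31650 = -3658 + 31650 = 27992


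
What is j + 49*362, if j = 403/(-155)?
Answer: 88677/5 ≈ 17735.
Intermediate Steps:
j = -13/5 (j = 403*(-1/155) = -13/5 ≈ -2.6000)
j + 49*362 = -13/5 + 49*362 = -13/5 + 17738 = 88677/5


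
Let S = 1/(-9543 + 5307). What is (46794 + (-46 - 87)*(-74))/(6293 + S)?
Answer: 239910096/26657147 ≈ 8.9998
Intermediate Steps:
S = -1/4236 (S = 1/(-4236) = -1/4236 ≈ -0.00023607)
(46794 + (-46 - 87)*(-74))/(6293 + S) = (46794 + (-46 - 87)*(-74))/(6293 - 1/4236) = (46794 - 133*(-74))/(26657147/4236) = (46794 + 9842)*(4236/26657147) = 56636*(4236/26657147) = 239910096/26657147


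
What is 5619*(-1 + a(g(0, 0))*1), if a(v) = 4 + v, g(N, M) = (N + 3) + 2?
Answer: 44952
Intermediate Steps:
g(N, M) = 5 + N (g(N, M) = (3 + N) + 2 = 5 + N)
5619*(-1 + a(g(0, 0))*1) = 5619*(-1 + (4 + (5 + 0))*1) = 5619*(-1 + (4 + 5)*1) = 5619*(-1 + 9*1) = 5619*(-1 + 9) = 5619*8 = 44952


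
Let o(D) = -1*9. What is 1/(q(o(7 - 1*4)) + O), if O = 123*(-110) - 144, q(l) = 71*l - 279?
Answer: -1/14592 ≈ -6.8531e-5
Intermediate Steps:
o(D) = -9
q(l) = -279 + 71*l
O = -13674 (O = -13530 - 144 = -13674)
1/(q(o(7 - 1*4)) + O) = 1/((-279 + 71*(-9)) - 13674) = 1/((-279 - 639) - 13674) = 1/(-918 - 13674) = 1/(-14592) = -1/14592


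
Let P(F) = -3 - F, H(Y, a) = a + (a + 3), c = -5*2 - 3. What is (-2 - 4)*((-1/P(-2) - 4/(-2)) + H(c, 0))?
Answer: -36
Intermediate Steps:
c = -13 (c = -10 - 3 = -13)
H(Y, a) = 3 + 2*a (H(Y, a) = a + (3 + a) = 3 + 2*a)
(-2 - 4)*((-1/P(-2) - 4/(-2)) + H(c, 0)) = (-2 - 4)*((-1/(-3 - 1*(-2)) - 4/(-2)) + (3 + 2*0)) = -6*((-1/(-3 + 2) - 4*(-½)) + (3 + 0)) = -6*((-1/(-1) + 2) + 3) = -6*((-1*(-1) + 2) + 3) = -6*((1 + 2) + 3) = -6*(3 + 3) = -6*6 = -36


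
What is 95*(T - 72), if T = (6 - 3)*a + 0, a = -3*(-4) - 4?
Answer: -4560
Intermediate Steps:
a = 8 (a = 12 - 4 = 8)
T = 24 (T = (6 - 3)*8 + 0 = 3*8 + 0 = 24 + 0 = 24)
95*(T - 72) = 95*(24 - 72) = 95*(-48) = -4560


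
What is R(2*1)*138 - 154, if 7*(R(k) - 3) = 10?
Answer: 3200/7 ≈ 457.14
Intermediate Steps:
R(k) = 31/7 (R(k) = 3 + (⅐)*10 = 3 + 10/7 = 31/7)
R(2*1)*138 - 154 = (31/7)*138 - 154 = 4278/7 - 154 = 3200/7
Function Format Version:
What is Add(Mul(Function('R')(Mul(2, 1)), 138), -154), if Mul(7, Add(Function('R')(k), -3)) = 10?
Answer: Rational(3200, 7) ≈ 457.14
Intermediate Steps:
Function('R')(k) = Rational(31, 7) (Function('R')(k) = Add(3, Mul(Rational(1, 7), 10)) = Add(3, Rational(10, 7)) = Rational(31, 7))
Add(Mul(Function('R')(Mul(2, 1)), 138), -154) = Add(Mul(Rational(31, 7), 138), -154) = Add(Rational(4278, 7), -154) = Rational(3200, 7)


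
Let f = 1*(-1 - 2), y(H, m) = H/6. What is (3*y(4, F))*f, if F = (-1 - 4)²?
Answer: -6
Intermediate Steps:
F = 25 (F = (-5)² = 25)
y(H, m) = H/6 (y(H, m) = H*(⅙) = H/6)
f = -3 (f = 1*(-3) = -3)
(3*y(4, F))*f = (3*((⅙)*4))*(-3) = (3*(⅔))*(-3) = 2*(-3) = -6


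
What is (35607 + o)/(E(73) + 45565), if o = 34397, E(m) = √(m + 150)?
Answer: 1594866130/1038084501 - 35002*√223/1038084501 ≈ 1.5359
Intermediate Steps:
E(m) = √(150 + m)
(35607 + o)/(E(73) + 45565) = (35607 + 34397)/(√(150 + 73) + 45565) = 70004/(√223 + 45565) = 70004/(45565 + √223)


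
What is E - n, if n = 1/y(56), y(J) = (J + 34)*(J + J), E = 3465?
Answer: 34927199/10080 ≈ 3465.0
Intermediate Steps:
y(J) = 2*J*(34 + J) (y(J) = (34 + J)*(2*J) = 2*J*(34 + J))
n = 1/10080 (n = 1/(2*56*(34 + 56)) = 1/(2*56*90) = 1/10080 ≈ 9.9206e-5)
E - n = 3465 - 1*1/10080 = 3465 - 1/10080 = 34927199/10080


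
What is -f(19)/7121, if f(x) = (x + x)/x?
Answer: -2/7121 ≈ -0.00028086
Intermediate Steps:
f(x) = 2 (f(x) = (2*x)/x = 2)
-f(19)/7121 = -2/7121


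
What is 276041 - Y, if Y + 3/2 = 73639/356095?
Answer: 196594560797/712190 ≈ 2.7604e+5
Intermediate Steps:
Y = -921007/712190 (Y = -3/2 + 73639/356095 = -921007/712190 ≈ -1.2932)
276041 - Y = 276041 - 1*(-921007/712190) = 276041 + 921007/712190 = 196594560797/712190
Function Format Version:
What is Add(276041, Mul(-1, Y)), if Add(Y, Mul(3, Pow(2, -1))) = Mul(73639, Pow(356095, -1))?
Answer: Rational(196594560797, 712190) ≈ 2.7604e+5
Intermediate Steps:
Y = Rational(-921007, 712190) (Y = Add(Rational(-3, 2), Mul(73639, Pow(356095, -1))) = Add(Rational(-3, 2), Mul(73639, Rational(1, 356095))) = Add(Rational(-3, 2), Rational(73639, 356095)) = Rational(-921007, 712190) ≈ -1.2932)
Add(276041, Mul(-1, Y)) = Add(276041, Mul(-1, Rational(-921007, 712190))) = Add(276041, Rational(921007, 712190)) = Rational(196594560797, 712190)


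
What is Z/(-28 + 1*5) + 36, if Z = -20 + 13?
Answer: 835/23 ≈ 36.304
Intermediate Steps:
Z = -7
Z/(-28 + 1*5) + 36 = -7/(-28 + 1*5) + 36 = -7/(-28 + 5) + 36 = -7/(-23) + 36 = -7*(-1/23) + 36 = 7/23 + 36 = 835/23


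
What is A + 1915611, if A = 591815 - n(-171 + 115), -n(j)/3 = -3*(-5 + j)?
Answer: 2507975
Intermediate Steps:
n(j) = -45 + 9*j (n(j) = -(-9)*(-5 + j) = -3*(15 - 3*j) = -45 + 9*j)
A = 592364 (A = 591815 - (-45 + 9*(-171 + 115)) = 591815 - (-45 + 9*(-56)) = 591815 - (-45 - 504) = 591815 - 1*(-549) = 591815 + 549 = 592364)
A + 1915611 = 592364 + 1915611 = 2507975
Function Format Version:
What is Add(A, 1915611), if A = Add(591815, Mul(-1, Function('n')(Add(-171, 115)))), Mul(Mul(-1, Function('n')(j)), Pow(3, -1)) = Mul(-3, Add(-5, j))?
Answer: 2507975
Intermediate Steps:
Function('n')(j) = Add(-45, Mul(9, j)) (Function('n')(j) = Mul(-3, Mul(-3, Add(-5, j))) = Mul(-3, Add(15, Mul(-3, j))) = Add(-45, Mul(9, j)))
A = 592364 (A = Add(591815, Mul(-1, Add(-45, Mul(9, Add(-171, 115))))) = Add(591815, Mul(-1, Add(-45, Mul(9, -56)))) = Add(591815, Mul(-1, Add(-45, -504))) = Add(591815, Mul(-1, -549)) = Add(591815, 549) = 592364)
Add(A, 1915611) = Add(592364, 1915611) = 2507975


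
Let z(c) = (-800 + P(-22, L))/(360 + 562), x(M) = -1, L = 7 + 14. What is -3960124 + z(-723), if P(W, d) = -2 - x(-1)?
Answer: -3651235129/922 ≈ -3.9601e+6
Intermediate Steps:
L = 21
P(W, d) = -1 (P(W, d) = -2 - 1*(-1) = -2 + 1 = -1)
z(c) = -801/922 (z(c) = (-800 - 1)/(360 + 562) = -801/922)
-3960124 + z(-723) = -3960124 - 801/922 = -3651235129/922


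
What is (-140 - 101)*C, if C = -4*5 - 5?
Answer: 6025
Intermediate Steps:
C = -25 (C = -20 - 5 = -25)
(-140 - 101)*C = (-140 - 101)*(-25) = -241*(-25) = 6025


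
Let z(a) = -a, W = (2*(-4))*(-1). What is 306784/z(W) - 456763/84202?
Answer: -3229435059/84202 ≈ -38353.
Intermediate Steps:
W = 8 (W = -8*(-1) = 8)
306784/z(W) - 456763/84202 = 306784/((-1*8)) - 456763/84202 = 306784/(-8) - 456763*1/84202 = 306784*(-⅛) - 456763/84202 = -38348 - 456763/84202 = -3229435059/84202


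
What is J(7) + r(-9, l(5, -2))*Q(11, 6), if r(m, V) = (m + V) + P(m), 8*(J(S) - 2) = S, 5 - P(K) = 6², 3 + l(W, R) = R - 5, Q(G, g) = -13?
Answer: 5223/8 ≈ 652.88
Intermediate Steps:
l(W, R) = -8 + R (l(W, R) = -3 + (R - 5) = -3 + (-5 + R) = -8 + R)
P(K) = -31 (P(K) = 5 - 1*6² = 5 - 1*36 = 5 - 36 = -31)
J(S) = 2 + S/8
r(m, V) = -31 + V + m (r(m, V) = (m + V) - 31 = (V + m) - 31 = -31 + V + m)
J(7) + r(-9, l(5, -2))*Q(11, 6) = (2 + (⅛)*7) + (-31 + (-8 - 2) - 9)*(-13) = (2 + 7/8) + (-31 - 10 - 9)*(-13) = 23/8 - 50*(-13) = 23/8 + 650 = 5223/8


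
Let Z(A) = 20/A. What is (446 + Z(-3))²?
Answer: 1737124/9 ≈ 1.9301e+5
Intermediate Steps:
(446 + Z(-3))² = (446 + 20/(-3))² = (446 + 20*(-⅓))² = (446 - 20/3)² = (1318/3)² = 1737124/9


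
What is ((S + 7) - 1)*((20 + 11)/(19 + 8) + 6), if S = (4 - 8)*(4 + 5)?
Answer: -1930/9 ≈ -214.44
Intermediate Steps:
S = -36 (S = -4*9 = -36)
((S + 7) - 1)*((20 + 11)/(19 + 8) + 6) = ((-36 + 7) - 1)*((20 + 11)/(19 + 8) + 6) = (-29 - 1)*(31/27 + 6) = -30*(31*(1/27) + 6) = -30*(31/27 + 6) = -30*193/27 = -1930/9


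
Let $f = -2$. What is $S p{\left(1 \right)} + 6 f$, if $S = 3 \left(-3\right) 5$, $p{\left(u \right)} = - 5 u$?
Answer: $213$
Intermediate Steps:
$S = -45$ ($S = \left(-9\right) 5 = -45$)
$S p{\left(1 \right)} + 6 f = - 45 \left(\left(-5\right) 1\right) + 6 \left(-2\right) = \left(-45\right) \left(-5\right) - 12 = 225 - 12 = 213$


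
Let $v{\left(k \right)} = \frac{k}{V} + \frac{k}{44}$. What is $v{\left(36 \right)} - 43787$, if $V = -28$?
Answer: $- \frac{3371635}{77} \approx -43787.0$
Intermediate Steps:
$v{\left(k \right)} = - \frac{k}{77}$ ($v{\left(k \right)} = \frac{k}{-28} + \frac{k}{44} = k \left(- \frac{1}{28}\right) + k \frac{1}{44} = - \frac{k}{28} + \frac{k}{44} = - \frac{k}{77}$)
$v{\left(36 \right)} - 43787 = \left(- \frac{1}{77}\right) 36 - 43787 = - \frac{36}{77} - 43787 = - \frac{3371635}{77}$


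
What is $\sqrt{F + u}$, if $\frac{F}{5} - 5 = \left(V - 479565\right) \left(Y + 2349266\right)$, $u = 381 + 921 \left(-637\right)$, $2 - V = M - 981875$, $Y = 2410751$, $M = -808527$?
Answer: $6 \sqrt{866613306529} \approx 5.5855 \cdot 10^{6}$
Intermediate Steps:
$V = 1790404$ ($V = 2 - \left(-808527 - 981875\right) = 2 - -1790402 = 2 + 1790402 = 1790404$)
$u = -586296$ ($u = 381 - 586677 = -586296$)
$F = 31198079621340$ ($F = 25 + 5 \left(1790404 - 479565\right) \left(2410751 + 2349266\right) = 25 + 5 \left(1790404 - 479565\right) 4760017 = 25 + 5 \cdot 1310839 \cdot 4760017 = 25 + 5 \cdot 6239615924263 = 25 + 31198079621315 = 31198079621340$)
$\sqrt{F + u} = \sqrt{31198079621340 - 586296} = \sqrt{31198079035044} = 6 \sqrt{866613306529}$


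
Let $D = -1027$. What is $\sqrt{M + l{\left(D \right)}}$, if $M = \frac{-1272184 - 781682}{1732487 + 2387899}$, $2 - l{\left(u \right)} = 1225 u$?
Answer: $\frac{2 \sqrt{148327051691368114}}{686731} \approx 1121.6$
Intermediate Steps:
$l{\left(u \right)} = 2 - 1225 u$
$M = - \frac{342311}{686731}$ ($M = - \frac{2053866}{4120386} = \left(-2053866\right) \frac{1}{4120386} = - \frac{342311}{686731} \approx -0.49846$)
$\sqrt{M + l{\left(D \right)}} = \sqrt{- \frac{342311}{686731} + \left(2 - -1258075\right)} = \sqrt{- \frac{342311}{686731} + \left(2 + 1258075\right)} = \sqrt{- \frac{342311}{686731} + 1258077} = \sqrt{\frac{863960133976}{686731}} = \frac{2 \sqrt{148327051691368114}}{686731}$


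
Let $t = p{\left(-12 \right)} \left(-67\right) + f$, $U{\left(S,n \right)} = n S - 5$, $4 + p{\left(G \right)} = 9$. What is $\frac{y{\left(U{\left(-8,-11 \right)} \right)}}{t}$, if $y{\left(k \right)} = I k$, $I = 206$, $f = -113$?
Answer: $- \frac{8549}{224} \approx -38.165$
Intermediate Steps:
$p{\left(G \right)} = 5$ ($p{\left(G \right)} = -4 + 9 = 5$)
$U{\left(S,n \right)} = -5 + S n$ ($U{\left(S,n \right)} = S n - 5 = -5 + S n$)
$y{\left(k \right)} = 206 k$
$t = -448$ ($t = 5 \left(-67\right) - 113 = -335 - 113 = -448$)
$\frac{y{\left(U{\left(-8,-11 \right)} \right)}}{t} = \frac{206 \left(-5 - -88\right)}{-448} = 206 \left(-5 + 88\right) \left(- \frac{1}{448}\right) = 206 \cdot 83 \left(- \frac{1}{448}\right) = 17098 \left(- \frac{1}{448}\right) = - \frac{8549}{224}$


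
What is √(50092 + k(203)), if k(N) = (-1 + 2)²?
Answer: √50093 ≈ 223.81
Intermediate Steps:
k(N) = 1 (k(N) = 1² = 1)
√(50092 + k(203)) = √(50092 + 1) = √50093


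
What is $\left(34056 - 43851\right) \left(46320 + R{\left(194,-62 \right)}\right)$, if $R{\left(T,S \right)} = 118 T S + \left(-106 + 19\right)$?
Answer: $13449230445$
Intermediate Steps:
$R{\left(T,S \right)} = -87 + 118 S T$ ($R{\left(T,S \right)} = 118 S T - 87 = -87 + 118 S T$)
$\left(34056 - 43851\right) \left(46320 + R{\left(194,-62 \right)}\right) = \left(34056 - 43851\right) \left(46320 + \left(-87 + 118 \left(-62\right) 194\right)\right) = - 9795 \left(46320 - 1419391\right) = \left(-9795\right) \left(-1373071\right) = 13449230445$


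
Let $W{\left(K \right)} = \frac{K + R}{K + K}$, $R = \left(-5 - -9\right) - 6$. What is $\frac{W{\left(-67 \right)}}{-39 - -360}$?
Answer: $\frac{23}{14338} \approx 0.0016041$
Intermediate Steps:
$R = -2$ ($R = \left(-5 + 9\right) - 6 = 4 - 6 = -2$)
$W{\left(K \right)} = \frac{-2 + K}{2 K}$ ($W{\left(K \right)} = \frac{K - 2}{K + K} = \frac{-2 + K}{2 K}$)
$\frac{W{\left(-67 \right)}}{-39 - -360} = \frac{\frac{1}{2} \frac{1}{-67} \left(-2 - 67\right)}{-39 - -360} = \frac{\frac{1}{2} \left(- \frac{1}{67}\right) \left(-69\right)}{-39 + 360} = \frac{69}{134 \cdot 321} = \frac{69}{134} \cdot \frac{1}{321} = \frac{23}{14338}$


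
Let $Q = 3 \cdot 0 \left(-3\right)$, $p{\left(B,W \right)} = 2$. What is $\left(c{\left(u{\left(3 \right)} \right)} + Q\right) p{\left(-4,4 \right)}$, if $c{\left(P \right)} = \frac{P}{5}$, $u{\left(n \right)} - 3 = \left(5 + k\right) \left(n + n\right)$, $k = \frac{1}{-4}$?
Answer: $\frac{63}{5} \approx 12.6$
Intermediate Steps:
$Q = 0$ ($Q = 0 \left(-3\right) = 0$)
$k = - \frac{1}{4} \approx -0.25$
$u{\left(n \right)} = 3 + \frac{19 n}{2}$ ($u{\left(n \right)} = 3 + \left(5 - \frac{1}{4}\right) \left(n + n\right) = 3 + \frac{19 \cdot 2 n}{4} = 3 + \frac{19 n}{2}$)
$c{\left(P \right)} = \frac{P}{5}$ ($c{\left(P \right)} = P \frac{1}{5} = \frac{P}{5}$)
$\left(c{\left(u{\left(3 \right)} \right)} + Q\right) p{\left(-4,4 \right)} = \left(\frac{3 + \frac{19}{2} \cdot 3}{5} + 0\right) 2 = \left(\frac{3 + \frac{57}{2}}{5} + 0\right) 2 = \left(\frac{1}{5} \cdot \frac{63}{2} + 0\right) 2 = \left(\frac{63}{10} + 0\right) 2 = \frac{63}{10} \cdot 2 = \frac{63}{5}$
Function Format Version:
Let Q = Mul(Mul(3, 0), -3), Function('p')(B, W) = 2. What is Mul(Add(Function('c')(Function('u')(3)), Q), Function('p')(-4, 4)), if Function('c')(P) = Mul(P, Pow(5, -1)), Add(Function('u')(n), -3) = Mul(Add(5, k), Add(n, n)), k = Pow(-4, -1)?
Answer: Rational(63, 5) ≈ 12.600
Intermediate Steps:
Q = 0 (Q = Mul(0, -3) = 0)
k = Rational(-1, 4) ≈ -0.25000
Function('u')(n) = Add(3, Mul(Rational(19, 2), n)) (Function('u')(n) = Add(3, Mul(Add(5, Rational(-1, 4)), Add(n, n))) = Add(3, Mul(Rational(19, 4), Mul(2, n))) = Add(3, Mul(Rational(19, 2), n)))
Function('c')(P) = Mul(Rational(1, 5), P) (Function('c')(P) = Mul(P, Rational(1, 5)) = Mul(Rational(1, 5), P))
Mul(Add(Function('c')(Function('u')(3)), Q), Function('p')(-4, 4)) = Mul(Add(Mul(Rational(1, 5), Add(3, Mul(Rational(19, 2), 3))), 0), 2) = Mul(Add(Mul(Rational(1, 5), Add(3, Rational(57, 2))), 0), 2) = Mul(Add(Mul(Rational(1, 5), Rational(63, 2)), 0), 2) = Mul(Add(Rational(63, 10), 0), 2) = Mul(Rational(63, 10), 2) = Rational(63, 5)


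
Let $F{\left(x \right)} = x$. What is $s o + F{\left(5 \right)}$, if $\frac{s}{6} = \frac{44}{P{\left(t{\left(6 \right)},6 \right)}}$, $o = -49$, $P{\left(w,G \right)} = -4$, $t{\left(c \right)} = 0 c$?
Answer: $3239$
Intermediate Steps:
$t{\left(c \right)} = 0$
$s = -66$ ($s = 6 \frac{44}{-4} = 6 \cdot 44 \left(- \frac{1}{4}\right) = 6 \left(-11\right) = -66$)
$s o + F{\left(5 \right)} = \left(-66\right) \left(-49\right) + 5 = 3234 + 5 = 3239$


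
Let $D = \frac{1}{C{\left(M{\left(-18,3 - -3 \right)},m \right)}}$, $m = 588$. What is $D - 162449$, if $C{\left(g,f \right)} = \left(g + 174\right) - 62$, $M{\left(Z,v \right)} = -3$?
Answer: $- \frac{17706940}{109} \approx -1.6245 \cdot 10^{5}$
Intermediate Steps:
$C{\left(g,f \right)} = 112 + g$ ($C{\left(g,f \right)} = \left(174 + g\right) - 62 = 112 + g$)
$D = \frac{1}{109}$ ($D = \frac{1}{112 - 3} = \frac{1}{109} \approx 0.0091743$)
$D - 162449 = \frac{1}{109} - 162449 = - \frac{17706940}{109}$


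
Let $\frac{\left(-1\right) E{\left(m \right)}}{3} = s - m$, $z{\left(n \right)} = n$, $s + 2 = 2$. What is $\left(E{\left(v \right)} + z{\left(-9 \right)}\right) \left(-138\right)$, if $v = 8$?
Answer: $-2070$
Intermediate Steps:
$s = 0$ ($s = -2 + 2 = 0$)
$E{\left(m \right)} = 3 m$ ($E{\left(m \right)} = - 3 \left(0 - m\right) = - 3 \left(- m\right) = 3 m$)
$\left(E{\left(v \right)} + z{\left(-9 \right)}\right) \left(-138\right) = \left(3 \cdot 8 - 9\right) \left(-138\right) = \left(24 - 9\right) \left(-138\right) = 15 \left(-138\right) = -2070$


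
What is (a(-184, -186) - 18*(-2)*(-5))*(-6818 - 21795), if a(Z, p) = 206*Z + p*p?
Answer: 99802144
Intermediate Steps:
a(Z, p) = p² + 206*Z (a(Z, p) = 206*Z + p² = p² + 206*Z)
(a(-184, -186) - 18*(-2)*(-5))*(-6818 - 21795) = (((-186)² + 206*(-184)) - 18*(-2)*(-5))*(-6818 - 21795) = ((34596 - 37904) + 36*(-5))*(-28613) = (-3308 - 180)*(-28613) = -3488*(-28613) = 99802144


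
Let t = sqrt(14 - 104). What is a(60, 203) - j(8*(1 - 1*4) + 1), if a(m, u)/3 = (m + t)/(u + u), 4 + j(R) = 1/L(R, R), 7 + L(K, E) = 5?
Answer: 2007/406 + 9*I*sqrt(10)/406 ≈ 4.9434 + 0.0701*I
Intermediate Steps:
L(K, E) = -2 (L(K, E) = -7 + 5 = -2)
t = 3*I*sqrt(10) (t = sqrt(-90) = 3*I*sqrt(10) ≈ 9.4868*I)
j(R) = -9/2 (j(R) = -4 + 1/(-2) = -4 - 1/2 = -9/2)
a(m, u) = 3*(m + 3*I*sqrt(10))/(2*u) (a(m, u) = 3*((m + 3*I*sqrt(10))/(u + u)) = 3*((m + 3*I*sqrt(10))/((2*u))) = 3*((m + 3*I*sqrt(10))*(1/(2*u))) = 3*((m + 3*I*sqrt(10))/(2*u)) = 3*(m + 3*I*sqrt(10))/(2*u))
a(60, 203) - j(8*(1 - 1*4) + 1) = (3/2)*(60 + 3*I*sqrt(10))/203 - 1*(-9/2) = (3/2)*(1/203)*(60 + 3*I*sqrt(10)) + 9/2 = (90/203 + 9*I*sqrt(10)/406) + 9/2 = 2007/406 + 9*I*sqrt(10)/406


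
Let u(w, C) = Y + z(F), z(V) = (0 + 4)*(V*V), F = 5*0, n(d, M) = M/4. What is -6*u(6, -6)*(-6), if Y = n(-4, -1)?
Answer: -9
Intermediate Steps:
n(d, M) = M/4 (n(d, M) = M*(1/4) = M/4)
Y = -1/4 (Y = (1/4)*(-1) = -1/4 ≈ -0.25000)
F = 0
z(V) = 4*V**2
u(w, C) = -1/4 (u(w, C) = -1/4 + 4*0**2 = -1/4 + 4*0 = -1/4 + 0 = -1/4)
-6*u(6, -6)*(-6) = -6*(-1/4)*(-6) = (3/2)*(-6) = -9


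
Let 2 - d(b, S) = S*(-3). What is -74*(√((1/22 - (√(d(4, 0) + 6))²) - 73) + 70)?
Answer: -5180 - 37*I*√39182/11 ≈ -5180.0 - 665.81*I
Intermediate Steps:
d(b, S) = 2 + 3*S (d(b, S) = 2 - S*(-3) = 2 - (-3)*S = 2 + 3*S)
-74*(√((1/22 - (√(d(4, 0) + 6))²) - 73) + 70) = -74*(√((1/22 - (√((2 + 3*0) + 6))²) - 73) + 70) = -74*(√((1/22 - (√((2 + 0) + 6))²) - 73) + 70) = -74*(√((1/22 - (√(2 + 6))²) - 73) + 70) = -74*(√((1/22 - (√8)²) - 73) + 70) = -74*(√((1/22 - (2*√2)²) - 73) + 70) = -74*(√((1/22 - 1*8) - 73) + 70) = -74*(√((1/22 - 8) - 73) + 70) = -74*(√(-175/22 - 73) + 70) = -74*(√(-1781/22) + 70) = -74*(I*√39182/22 + 70) = -74*(70 + I*√39182/22) = -5180 - 37*I*√39182/11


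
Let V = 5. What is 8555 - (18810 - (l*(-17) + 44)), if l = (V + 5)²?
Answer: -11911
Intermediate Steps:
l = 100 (l = (5 + 5)² = 10² = 100)
8555 - (18810 - (l*(-17) + 44)) = 8555 - (18810 - (100*(-17) + 44)) = 8555 - (18810 - (-1700 + 44)) = 8555 - (18810 - 1*(-1656)) = 8555 - (18810 + 1656) = 8555 - 1*20466 = 8555 - 20466 = -11911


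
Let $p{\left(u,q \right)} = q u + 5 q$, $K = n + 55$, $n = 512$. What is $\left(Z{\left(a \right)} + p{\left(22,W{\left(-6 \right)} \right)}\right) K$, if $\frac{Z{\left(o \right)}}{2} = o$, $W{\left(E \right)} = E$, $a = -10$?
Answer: $-103194$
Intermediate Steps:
$Z{\left(o \right)} = 2 o$
$K = 567$ ($K = 512 + 55 = 567$)
$p{\left(u,q \right)} = 5 q + q u$
$\left(Z{\left(a \right)} + p{\left(22,W{\left(-6 \right)} \right)}\right) K = \left(2 \left(-10\right) - 6 \left(5 + 22\right)\right) 567 = \left(-20 - 162\right) 567 = \left(-182\right) 567 = -103194$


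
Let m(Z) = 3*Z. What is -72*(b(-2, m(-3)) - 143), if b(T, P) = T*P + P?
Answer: 9648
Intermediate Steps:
b(T, P) = P + P*T (b(T, P) = P*T + P = P + P*T)
-72*(b(-2, m(-3)) - 143) = -72*((3*(-3))*(1 - 2) - 143) = -72*(-9*(-1) - 143) = -72*(9 - 143) = -72*(-134) = 9648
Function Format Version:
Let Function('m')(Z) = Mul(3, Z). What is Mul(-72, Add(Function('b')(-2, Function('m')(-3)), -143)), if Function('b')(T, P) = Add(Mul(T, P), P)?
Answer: 9648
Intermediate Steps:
Function('b')(T, P) = Add(P, Mul(P, T)) (Function('b')(T, P) = Add(Mul(P, T), P) = Add(P, Mul(P, T)))
Mul(-72, Add(Function('b')(-2, Function('m')(-3)), -143)) = Mul(-72, Add(Mul(Mul(3, -3), Add(1, -2)), -143)) = Mul(-72, Add(Mul(-9, -1), -143)) = Mul(-72, Add(9, -143)) = Mul(-72, -134) = 9648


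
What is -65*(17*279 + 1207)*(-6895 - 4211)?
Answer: 4295245500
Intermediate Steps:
-65*(17*279 + 1207)*(-6895 - 4211) = -65*(4743 + 1207)*(-11106) = -386750*(-11106) = -65*(-66080700) = 4295245500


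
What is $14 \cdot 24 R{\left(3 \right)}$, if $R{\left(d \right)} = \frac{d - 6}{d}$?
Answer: $-336$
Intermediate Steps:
$R{\left(d \right)} = \frac{-6 + d}{d}$ ($R{\left(d \right)} = \frac{d - 6}{d} = \frac{-6 + d}{d}$)
$14 \cdot 24 R{\left(3 \right)} = 14 \cdot 24 \frac{-6 + 3}{3} = 336 \cdot \frac{1}{3} \left(-3\right) = 336 \left(-1\right) = -336$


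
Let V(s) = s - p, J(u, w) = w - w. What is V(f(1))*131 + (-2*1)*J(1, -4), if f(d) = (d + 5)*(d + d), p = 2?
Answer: 1310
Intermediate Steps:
J(u, w) = 0
f(d) = 2*d*(5 + d) (f(d) = (5 + d)*(2*d) = 2*d*(5 + d))
V(s) = -2 + s (V(s) = s - 1*2 = s - 2 = -2 + s)
V(f(1))*131 + (-2*1)*J(1, -4) = (-2 + 2*1*(5 + 1))*131 - 2*1*0 = (-2 + 2*1*6)*131 - 2*0 = (-2 + 12)*131 + 0 = 10*131 + 0 = 1310 + 0 = 1310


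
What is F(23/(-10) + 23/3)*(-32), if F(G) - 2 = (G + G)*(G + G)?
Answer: -843872/225 ≈ -3750.5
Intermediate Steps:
F(G) = 2 + 4*G**2 (F(G) = 2 + (G + G)*(G + G) = 2 + (2*G)*(2*G) = 2 + 4*G**2)
F(23/(-10) + 23/3)*(-32) = (2 + 4*(23/(-10) + 23/3)**2)*(-32) = (2 + 4*(23*(-1/10) + 23*(1/3))**2)*(-32) = (2 + 4*(-23/10 + 23/3)**2)*(-32) = (2 + 4*(161/30)**2)*(-32) = (2 + 4*(25921/900))*(-32) = (2 + 25921/225)*(-32) = (26371/225)*(-32) = -843872/225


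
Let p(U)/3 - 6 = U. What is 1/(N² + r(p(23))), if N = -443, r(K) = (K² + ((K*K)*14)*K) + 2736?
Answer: 1/9425596 ≈ 1.0609e-7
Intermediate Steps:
p(U) = 18 + 3*U
r(K) = 2736 + K² + 14*K³ (r(K) = (K² + (K²*14)*K) + 2736 = (K² + (14*K²)*K) + 2736 = (K² + 14*K³) + 2736 = 2736 + K² + 14*K³)
1/(N² + r(p(23))) = 1/((-443)² + (2736 + (18 + 3*23)² + 14*(18 + 3*23)³)) = 1/(196249 + (2736 + (18 + 69)² + 14*(18 + 69)³)) = 1/(196249 + (2736 + 87² + 14*87³)) = 1/(196249 + (2736 + 7569 + 14*658503)) = 1/(196249 + (2736 + 7569 + 9219042)) = 1/(196249 + 9229347) = 1/9425596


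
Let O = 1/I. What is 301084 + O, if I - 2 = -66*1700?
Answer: 33781022631/112198 ≈ 3.0108e+5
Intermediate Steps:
I = -112198 (I = 2 - 66*1700 = 2 - 112200 = -112198)
O = -1/112198 (O = 1/(-112198) = -1/112198 ≈ -8.9128e-6)
301084 + O = 301084 - 1/112198 = 33781022631/112198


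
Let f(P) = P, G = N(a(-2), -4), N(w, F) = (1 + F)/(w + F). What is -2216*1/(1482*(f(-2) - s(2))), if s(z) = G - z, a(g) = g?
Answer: 2216/741 ≈ 2.9906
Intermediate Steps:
N(w, F) = (1 + F)/(F + w)
G = ½ (G = (1 - 4)/(-4 - 2) = -3/(-6) = -⅙*(-3) = ½ ≈ 0.50000)
s(z) = ½ - z
-2216*1/(1482*(f(-2) - s(2))) = -2216*1/(1482*(-2 - (½ - 1*2))) = -2216*1/(1482*(-2 - (½ - 2))) = -2216*1/(1482*(-2 - 1*(-3/2))) = -2216*1/(1482*(-2 + 3/2)) = -2216/((-½*1482)) = -2216/(-741) = -2216*(-1/741) = 2216/741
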